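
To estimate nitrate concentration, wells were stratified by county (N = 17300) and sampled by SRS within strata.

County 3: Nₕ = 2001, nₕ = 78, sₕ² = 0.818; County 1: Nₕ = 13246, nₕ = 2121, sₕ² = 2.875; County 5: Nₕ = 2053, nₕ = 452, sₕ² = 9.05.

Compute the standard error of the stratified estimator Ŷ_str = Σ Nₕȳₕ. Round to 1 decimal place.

553.1

Var(Ŷ_str) = Σₕ Nₕ²(1 − fₕ)sₕ²/nₕ.
County 3: 2001²·(1 − 78/2001)·0.818/78 = 40353.859.
County 1: 13246²·(1 − 2121/13246)·2.875/2121 = 199747.78.
County 5: 2053²·(1 − 452/2053)·9.05/452 = 65809.778.
Sum = 305911.42.
SE = √(305911.42) = 553.1.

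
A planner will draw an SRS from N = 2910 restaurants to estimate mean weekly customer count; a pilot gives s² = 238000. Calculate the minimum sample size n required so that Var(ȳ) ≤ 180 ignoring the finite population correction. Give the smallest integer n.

1323

Without fpc, n₀ = s²/D = 238000/180 = 1322.2222.
Rounding up, n = 1323.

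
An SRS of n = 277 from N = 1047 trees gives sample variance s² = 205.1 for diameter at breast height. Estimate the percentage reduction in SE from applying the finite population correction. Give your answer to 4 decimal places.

14.2425

f = n/N = 277/1047 = 0.26456543.
SE_no-fpc = √(s²/n) = 0.86048429; SE_fpc = √((1−f)s²/n) = 0.73792966.
Ratio = √(1−f) = 0.85757482. Reduction = 100·(1 − 0.85757482) = 14.2425%.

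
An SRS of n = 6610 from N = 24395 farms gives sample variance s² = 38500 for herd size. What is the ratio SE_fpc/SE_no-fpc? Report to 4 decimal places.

0.8538

f = n/N = 6610/24395 = 0.27095716.
SE_no-fpc = √(s²/n) = 2.4134018; SE_fpc = √((1−f)s²/n) = 2.0606591.
Ratio = √(1−f) = 0.85384005.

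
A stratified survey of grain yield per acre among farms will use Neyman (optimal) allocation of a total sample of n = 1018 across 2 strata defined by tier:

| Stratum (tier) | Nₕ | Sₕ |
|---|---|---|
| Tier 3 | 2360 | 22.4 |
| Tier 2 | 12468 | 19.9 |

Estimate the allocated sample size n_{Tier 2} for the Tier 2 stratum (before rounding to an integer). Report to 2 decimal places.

839.20

Neyman allocation: nₕ = n·NₕSₕ / Σⱼ NⱼSⱼ.
Σ NⱼSⱼ = 2360·22.4 + 12468·19.9 = 300977.2.
n_{Tier 2} = 1018·12468·19.9 / 300977.2 = 839.20.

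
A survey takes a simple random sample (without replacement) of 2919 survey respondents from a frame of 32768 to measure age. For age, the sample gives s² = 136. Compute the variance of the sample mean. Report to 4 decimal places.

0.0424

Under SRS without replacement, Var(ȳ) = (1 − f)·s²/n with f = n/N = 2919/32768 = 0.08908081.
Var(ȳ) = (1 − 0.08908081)·136/2919 = 0.91091919·0.046591298 = 0.042440908.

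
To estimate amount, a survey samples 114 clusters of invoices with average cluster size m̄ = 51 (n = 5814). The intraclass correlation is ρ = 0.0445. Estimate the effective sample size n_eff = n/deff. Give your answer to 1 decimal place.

1802.8

deff = 1 + (51 − 1)·0.0445 = 1 + 2.225 = 3.225.
n_eff = 5814 / 3.225 = 1802.8.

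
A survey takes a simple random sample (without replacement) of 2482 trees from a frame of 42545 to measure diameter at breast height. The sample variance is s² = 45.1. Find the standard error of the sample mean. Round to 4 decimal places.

Under SRS without replacement, Var(ȳ) = (1 − f)·s²/n with f = n/N = 2482/42545 = 0.05833823.
Var(ȳ) = (1 − 0.05833823)·45.1/2482 = 0.94166177·0.01817083 = 0.017110776.
SE(ȳ) = √(0.017110776) = 0.1308.

0.1308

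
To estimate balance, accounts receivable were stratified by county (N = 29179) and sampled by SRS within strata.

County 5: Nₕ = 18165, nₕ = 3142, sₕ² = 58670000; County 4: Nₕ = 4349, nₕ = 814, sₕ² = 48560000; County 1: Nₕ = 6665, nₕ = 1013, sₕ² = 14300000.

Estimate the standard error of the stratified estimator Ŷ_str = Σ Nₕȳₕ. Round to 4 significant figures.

2.558 × 10^6

Var(Ŷ_str) = Σₕ Nₕ²(1 − fₕ)sₕ²/nₕ.
County 5: 18165²·(1 − 3142/18165)·58670000/3142 = 5.095678 × 10^12.
County 4: 4349²·(1 − 814/4349)·48560000/814 = 9.1713464 × 10^11.
County 1: 6665²·(1 − 1013/6665)·14300000/1013 = 5.317762 × 10^11.
Sum = 6.5445888 × 10^12.
SE = √(6.5445888 × 10^12) = 2.558 × 10^6.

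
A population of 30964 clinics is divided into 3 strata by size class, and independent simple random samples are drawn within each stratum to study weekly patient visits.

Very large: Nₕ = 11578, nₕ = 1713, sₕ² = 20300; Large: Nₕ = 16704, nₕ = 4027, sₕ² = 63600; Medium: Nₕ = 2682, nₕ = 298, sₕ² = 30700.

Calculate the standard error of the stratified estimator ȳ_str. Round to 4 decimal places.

2.3637

Var(ȳ_str) = Σₕ Wₕ²(1 − fₕ)sₕ²/nₕ with Wₕ = Nₕ/N, N = 30964.
Very large: Wₕ = 0.37391810; term = 0.37391810²·(1 − 0.14795301)·20300/1713 = 1.4117415.
Large: Wₕ = 0.53946519; term = 0.53946519²·(1 − 0.24107998)·63600/4027 = 3.4881756.
Medium: Wₕ = 0.08661672; term = 0.08661672²·(1 − 0.11111111)·30700/298 = 0.68702576.
Sum = 5.5869429.
SE = √(5.5869429) = 2.3637.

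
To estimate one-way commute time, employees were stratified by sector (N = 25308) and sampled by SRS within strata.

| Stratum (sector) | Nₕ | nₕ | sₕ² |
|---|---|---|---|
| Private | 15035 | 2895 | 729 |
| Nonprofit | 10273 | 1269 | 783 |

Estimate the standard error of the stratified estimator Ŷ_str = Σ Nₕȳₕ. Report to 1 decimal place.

Var(Ŷ_str) = Σₕ Nₕ²(1 − fₕ)sₕ²/nₕ.
Private: 15035²·(1 − 2895/15035)·729/2895 = 4.5962229 × 10^7.
Nonprofit: 10273²·(1 − 1269/10273)·783/1269 = 5.7073291 × 10^7.
Sum = 1.0303552 × 10^8.
SE = √(1.0303552 × 10^8) = 10150.6.

10150.6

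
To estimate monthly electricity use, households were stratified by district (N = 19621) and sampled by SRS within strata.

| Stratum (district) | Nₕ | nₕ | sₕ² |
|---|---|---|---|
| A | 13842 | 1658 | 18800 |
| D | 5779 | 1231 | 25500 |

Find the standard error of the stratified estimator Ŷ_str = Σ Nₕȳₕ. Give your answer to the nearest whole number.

Var(Ŷ_str) = Σₕ Nₕ²(1 − fₕ)sₕ²/nₕ.
A: 13842²·(1 − 1658/13842)·18800/1658 = 1.9123266 × 10^9.
D: 5779²·(1 − 1231/5779)·25500/1231 = 5.4444658 × 10^8.
Sum = 2.4567732 × 10^9.
SE = √(2.4567732 × 10^9) = 49566.

49566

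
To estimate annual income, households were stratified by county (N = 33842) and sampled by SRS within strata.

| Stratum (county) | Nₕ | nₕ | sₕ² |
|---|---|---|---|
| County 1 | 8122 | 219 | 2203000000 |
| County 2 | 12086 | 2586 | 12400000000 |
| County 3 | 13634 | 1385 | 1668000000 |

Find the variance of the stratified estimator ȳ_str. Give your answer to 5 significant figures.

1.2201 × 10^6

Var(ȳ_str) = Σₕ Wₕ²(1 − fₕ)sₕ²/nₕ with Wₕ = Nₕ/N, N = 33842.
County 1: Wₕ = 0.23999764; term = 0.23999764²·(1 − 0.02696380)·2203000000/219 = 563784.73.
County 2: Wₕ = 0.35713019; term = 0.35713019²·(1 − 0.21396657)·12400000000/2586 = 480714.61.
County 3: Wₕ = 0.40287217; term = 0.40287217²·(1 − 0.10158427)·1668000000/1385 = 175613.6.
Sum = 1.2201129 × 10^6.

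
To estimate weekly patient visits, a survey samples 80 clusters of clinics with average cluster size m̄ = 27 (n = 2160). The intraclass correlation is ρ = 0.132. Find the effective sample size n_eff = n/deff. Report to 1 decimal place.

487.4

deff = 1 + (27 − 1)·0.132 = 1 + 3.432 = 4.432.
n_eff = 2160 / 4.432 = 487.4.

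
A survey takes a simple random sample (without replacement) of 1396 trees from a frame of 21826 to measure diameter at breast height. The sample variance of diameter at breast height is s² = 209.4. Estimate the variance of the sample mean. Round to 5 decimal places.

0.14041

Under SRS without replacement, Var(ȳ) = (1 − f)·s²/n with f = n/N = 1396/21826 = 0.06396041.
Var(ȳ) = (1 − 0.06396041)·209.4/1396 = 0.93603959·0.15 = 0.14040594.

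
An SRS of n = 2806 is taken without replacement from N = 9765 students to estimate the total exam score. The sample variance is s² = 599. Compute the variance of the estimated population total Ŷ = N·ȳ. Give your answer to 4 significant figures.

1.451 × 10^7

Var(Ŷ) = N²·Var(ȳ) = N²·(1 − n/N)·s²/n.
f = 2806/9765 = 0.28735279; Var(ȳ) = 0.71264721·599/2806 = 0.15212961.
Var(Ŷ) = 9765² · 0.15212961 = 1.4506353 × 10^7.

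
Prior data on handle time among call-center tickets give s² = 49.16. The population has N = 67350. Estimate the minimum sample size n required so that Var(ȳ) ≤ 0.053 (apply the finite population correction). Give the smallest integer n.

Without fpc, n₀ = s²/D = 49.16/0.053 = 927.5472.
With fpc, (1 − n/N)·s²/n ≤ D requires n ≥ n₀/(1 + n₀/N) = 927.5472/(1 + 927.5472/67350) = 914.9465.
Rounding up, n = 915.

915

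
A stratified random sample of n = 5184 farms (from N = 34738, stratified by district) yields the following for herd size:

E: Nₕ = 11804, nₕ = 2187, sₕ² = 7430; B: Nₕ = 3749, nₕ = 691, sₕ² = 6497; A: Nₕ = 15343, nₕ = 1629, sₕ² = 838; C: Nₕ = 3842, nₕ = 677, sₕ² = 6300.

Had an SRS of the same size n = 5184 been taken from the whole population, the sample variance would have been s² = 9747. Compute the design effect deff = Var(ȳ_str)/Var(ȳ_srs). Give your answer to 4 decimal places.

0.3703

Var(ȳ_str) = Σ Wₕ²(1−fₕ)sₕ²/nₕ with Wₕ = Nₕ/34738:
  E: (11804/34738)²·(1−2187/11804)·7430/2187 = 0.31959445
  B: (3749/34738)²·(1−691/3749)·6497/691 = 0.089326048
  A: (15343/34738)²·(1−1629/15343)·838/1629 = 0.089699029
  C: (3842/34738)²·(1−677/3842)·6300/677 = 0.093772033
  → Var(ȳ_str) = 0.59239156.
Var(ȳ_srs) = (1 − 5184/34738)·9747/5184 = 1.5996222.
deff = 0.59239156 / 1.5996222 = 0.3703.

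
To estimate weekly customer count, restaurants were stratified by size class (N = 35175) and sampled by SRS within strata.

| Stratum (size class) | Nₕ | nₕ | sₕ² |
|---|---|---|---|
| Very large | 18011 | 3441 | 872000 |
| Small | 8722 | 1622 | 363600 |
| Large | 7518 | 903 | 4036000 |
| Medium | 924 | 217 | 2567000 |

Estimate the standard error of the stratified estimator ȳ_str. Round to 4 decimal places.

Var(ȳ_str) = Σₕ Wₕ²(1 − fₕ)sₕ²/nₕ with Wₕ = Nₕ/N, N = 35175.
Very large: Wₕ = 0.51203980; term = 0.51203980²·(1 − 0.19104991)·872000/3441 = 53.747835.
Small: Wₕ = 0.24796020; term = 0.24796020²·(1 − 0.18596652)·363600/1622 = 11.219648.
Large: Wₕ = 0.21373134; term = 0.21373134²·(1 − 0.12011173)·4036000/903 = 179.65006.
Medium: Wₕ = 0.02626866; term = 0.02626866²·(1 − 0.23484848)·2567000/217 = 6.2458178.
Sum = 250.86336.
SE = √(250.86336) = 15.8387.

15.8387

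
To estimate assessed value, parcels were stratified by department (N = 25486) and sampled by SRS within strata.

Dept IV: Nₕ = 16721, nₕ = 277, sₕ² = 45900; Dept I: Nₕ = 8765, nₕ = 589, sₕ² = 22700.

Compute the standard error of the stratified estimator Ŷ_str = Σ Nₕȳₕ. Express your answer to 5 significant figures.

Var(Ŷ_str) = Σₕ Nₕ²(1 − fₕ)sₕ²/nₕ.
Dept IV: 16721²·(1 − 277/16721)·45900/277 = 4.5561984 × 10^10.
Dept I: 8765²·(1 − 589/8765)·22700/589 = 2.7618708 × 10^9.
Sum = 4.8323855 × 10^10.
SE = √(4.8323855 × 10^10) = 219830.

219830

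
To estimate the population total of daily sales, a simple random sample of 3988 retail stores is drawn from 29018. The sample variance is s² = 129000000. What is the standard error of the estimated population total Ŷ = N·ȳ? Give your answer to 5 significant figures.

4.8471 × 10^6

Var(Ŷ) = N²·Var(ȳ) = N²·(1 − n/N)·s²/n.
f = 3988/29018 = 0.13743194; Var(ȳ) = 0.86256806·129000000/3988 = 27901.525.
Var(Ŷ) = 29018² · 27901.525 = 2.3494321 × 10^13.
SE(Ŷ) = √(2.3494321 × 10^13) = 4.8471 × 10^6.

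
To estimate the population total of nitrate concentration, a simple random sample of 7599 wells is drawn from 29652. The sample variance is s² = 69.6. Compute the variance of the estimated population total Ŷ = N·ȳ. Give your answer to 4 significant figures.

Var(Ŷ) = N²·Var(ȳ) = N²·(1 − n/N)·s²/n.
f = 7599/29652 = 0.25627276; Var(ȳ) = 0.74372724·69.6/7599 = 0.006811872.
Var(Ŷ) = 29652² · 0.006811872 = 5.9892779 × 10^6.

5.989 × 10^6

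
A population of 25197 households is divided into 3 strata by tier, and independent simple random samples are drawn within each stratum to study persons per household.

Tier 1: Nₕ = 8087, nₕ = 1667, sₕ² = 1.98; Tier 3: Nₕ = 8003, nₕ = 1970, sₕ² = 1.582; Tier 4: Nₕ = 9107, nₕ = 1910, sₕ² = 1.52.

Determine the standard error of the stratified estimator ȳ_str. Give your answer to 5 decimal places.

Var(ȳ_str) = Σₕ Wₕ²(1 − fₕ)sₕ²/nₕ with Wₕ = Nₕ/N, N = 25197.
Tier 1: Wₕ = 0.32095091; term = 0.32095091²·(1 − 0.20613330)·1.98/1667 = 9.7130224 × 10^-5.
Tier 3: Wₕ = 0.31761718; term = 0.31761718²·(1 − 0.24615769)·1.582/1970 = 6.1070113 × 10^-5.
Tier 4: Wₕ = 0.36143192; term = 0.36143192²·(1 − 0.20972878)·1.52/1910 = 8.2156019 × 10^-5.
Sum = 2.4035636 × 10^-4.
SE = √(2.4035636 × 10^-4) = 0.01550.

0.01550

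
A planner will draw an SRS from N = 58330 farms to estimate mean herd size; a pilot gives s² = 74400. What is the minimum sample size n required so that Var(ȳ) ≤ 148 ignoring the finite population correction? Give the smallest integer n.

Without fpc, n₀ = s²/D = 74400/148 = 502.7027.
Rounding up, n = 503.

503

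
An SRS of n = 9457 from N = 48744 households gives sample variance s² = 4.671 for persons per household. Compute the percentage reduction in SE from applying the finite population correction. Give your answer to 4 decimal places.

f = n/N = 9457/48744 = 0.19401362.
SE_no-fpc = √(s²/n) = 0.022224308; SE_fpc = √((1−f)s²/n) = 0.01995226.
Ratio = √(1−f) = 0.89776744. Reduction = 100·(1 − 0.89776744) = 10.2233%.

10.2233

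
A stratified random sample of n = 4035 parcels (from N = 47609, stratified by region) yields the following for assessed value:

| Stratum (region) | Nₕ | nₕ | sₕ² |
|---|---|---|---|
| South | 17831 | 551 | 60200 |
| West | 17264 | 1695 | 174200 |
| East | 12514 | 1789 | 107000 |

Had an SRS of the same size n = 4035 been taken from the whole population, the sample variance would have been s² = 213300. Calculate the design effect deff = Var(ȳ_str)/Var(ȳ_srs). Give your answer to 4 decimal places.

0.6321

Var(ȳ_str) = Σ Wₕ²(1−fₕ)sₕ²/nₕ with Wₕ = Nₕ/47609:
  South: (17831/47609)²·(1−551/17831)·60200/551 = 14.852043
  West: (17264/47609)²·(1−1695/17264)·174200/1695 = 12.187159
  East: (12514/47609)²·(1−1789/12514)·107000/1789 = 3.5415124
  → Var(ȳ_str) = 30.580714.
Var(ȳ_srs) = (1 − 4035/47609)·213300/4035 = 48.382208.
deff = 30.580714 / 48.382208 = 0.6321.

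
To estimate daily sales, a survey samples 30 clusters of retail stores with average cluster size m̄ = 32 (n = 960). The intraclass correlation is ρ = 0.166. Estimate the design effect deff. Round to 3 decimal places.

6.146

deff = 1 + (32 − 1)·0.166 = 1 + 5.146 = 6.146.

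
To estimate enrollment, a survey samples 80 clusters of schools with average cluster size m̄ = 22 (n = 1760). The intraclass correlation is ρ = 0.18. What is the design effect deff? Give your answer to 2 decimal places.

4.78

deff = 1 + (22 − 1)·0.18 = 1 + 3.78 = 4.78.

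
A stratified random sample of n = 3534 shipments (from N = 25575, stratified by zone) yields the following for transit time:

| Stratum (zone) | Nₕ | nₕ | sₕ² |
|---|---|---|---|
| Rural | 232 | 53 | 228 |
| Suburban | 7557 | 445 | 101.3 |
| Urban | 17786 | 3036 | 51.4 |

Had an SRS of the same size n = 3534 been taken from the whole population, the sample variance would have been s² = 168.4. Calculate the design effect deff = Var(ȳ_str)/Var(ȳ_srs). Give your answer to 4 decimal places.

Var(ȳ_str) = Σ Wₕ²(1−fₕ)sₕ²/nₕ with Wₕ = Nₕ/25575:
  Rural: (232/25575)²·(1−53/232)·228/53 = 2.7312956 × 10^-4
  Suburban: (7557/25575)²·(1−445/7557)·101.3/445 = 0.018705069
  Urban: (17786/25575)²·(1−3036/17786)·51.4/3036 = 0.0067904785
  → Var(ȳ_str) = 0.025768677.
Var(ȳ_srs) = (1 − 3534/25575)·168.4/3534 = 0.041066831.
deff = 0.025768677 / 0.041066831 = 0.6275.

0.6275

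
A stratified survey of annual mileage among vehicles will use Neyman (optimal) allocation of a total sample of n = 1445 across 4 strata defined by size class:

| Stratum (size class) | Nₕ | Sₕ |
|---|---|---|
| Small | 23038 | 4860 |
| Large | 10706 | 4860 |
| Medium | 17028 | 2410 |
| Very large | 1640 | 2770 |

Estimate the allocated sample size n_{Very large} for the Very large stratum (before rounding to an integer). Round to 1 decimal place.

Neyman allocation: nₕ = n·NₕSₕ / Σⱼ NⱼSⱼ.
Σ NⱼSⱼ = 23038·4860 + 10706·4860 + 17028·2410 + 1640·2770 = 2.0957612 × 10^8.
n_{Very large} = 1445·1640·2770 / (2.0957612 × 10^8) = 31.3.

31.3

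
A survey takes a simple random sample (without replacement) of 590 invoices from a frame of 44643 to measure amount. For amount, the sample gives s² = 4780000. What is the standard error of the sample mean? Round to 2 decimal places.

89.41

Under SRS without replacement, Var(ȳ) = (1 − f)·s²/n with f = n/N = 590/44643 = 0.01321596.
Var(ȳ) = (1 − 0.01321596)·4780000/590 = 0.98678404·8101.6949 = 7994.6233.
SE(ȳ) = √(7994.6233) = 89.41.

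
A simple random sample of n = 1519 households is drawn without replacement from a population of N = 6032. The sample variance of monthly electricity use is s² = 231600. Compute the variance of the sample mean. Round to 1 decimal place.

114.1

Under SRS without replacement, Var(ȳ) = (1 − f)·s²/n with f = n/N = 1519/6032 = 0.25182361.
Var(ȳ) = (1 − 0.25182361)·231600/1519 = 0.74817639·152.46873 = 114.0735.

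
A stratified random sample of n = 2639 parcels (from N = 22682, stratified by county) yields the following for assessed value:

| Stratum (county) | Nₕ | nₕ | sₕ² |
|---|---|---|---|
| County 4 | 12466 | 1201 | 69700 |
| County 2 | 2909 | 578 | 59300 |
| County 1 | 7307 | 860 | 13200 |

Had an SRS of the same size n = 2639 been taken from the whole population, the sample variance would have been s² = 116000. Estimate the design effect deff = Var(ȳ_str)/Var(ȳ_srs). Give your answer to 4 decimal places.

Var(ȳ_str) = Σ Wₕ²(1−fₕ)sₕ²/nₕ with Wₕ = Nₕ/22682:
  County 4: (12466/22682)²·(1−1201/12466)·69700/1201 = 15.841102
  County 2: (2909/22682)²·(1−578/2909)·59300/578 = 1.3522287
  County 1: (7307/22682)²·(1−860/7307)·13200/860 = 1.4054311
  → Var(ȳ_str) = 18.598762.
Var(ȳ_srs) = (1 − 2639/22682)·116000/2639 = 38.841856.
deff = 18.598762 / 38.841856 = 0.4788.

0.4788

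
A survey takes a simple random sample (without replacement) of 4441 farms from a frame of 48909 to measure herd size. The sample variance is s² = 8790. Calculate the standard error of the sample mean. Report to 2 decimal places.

Under SRS without replacement, Var(ȳ) = (1 − f)·s²/n with f = n/N = 4441/48909 = 0.09080128.
Var(ȳ) = (1 − 0.09080128)·8790/4441 = 0.90919872·1.9792839 = 1.7995624.
SE(ȳ) = √(1.7995624) = 1.34.

1.34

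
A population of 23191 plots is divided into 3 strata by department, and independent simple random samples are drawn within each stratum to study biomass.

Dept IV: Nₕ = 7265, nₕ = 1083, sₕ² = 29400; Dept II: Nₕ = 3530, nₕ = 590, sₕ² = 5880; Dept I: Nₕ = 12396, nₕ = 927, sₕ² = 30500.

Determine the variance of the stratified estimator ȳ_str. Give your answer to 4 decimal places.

Var(ȳ_str) = Σₕ Wₕ²(1 − fₕ)sₕ²/nₕ with Wₕ = Nₕ/N, N = 23191.
Dept IV: Wₕ = 0.31326808; term = 0.31326808²·(1 − 0.14907089)·29400/1083 = 2.2669636.
Dept II: Wₕ = 0.15221422; term = 0.15221422²·(1 − 0.16713881)·5880/590 = 0.19231289.
Dept I: Wₕ = 0.53451770; term = 0.53451770²·(1 − 0.07478219)·30500/927 = 8.6973766.
Sum = 11.156653.

11.1567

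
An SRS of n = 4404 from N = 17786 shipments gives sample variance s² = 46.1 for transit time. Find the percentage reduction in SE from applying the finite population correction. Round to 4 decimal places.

f = n/N = 4404/17786 = 0.24761048.
SE_no-fpc = √(s²/n) = 0.10231205; SE_fpc = √((1−f)s²/n) = 0.088745875.
Ratio = √(1−f) = 0.86740390. Reduction = 100·(1 − 0.86740390) = 13.2596%.

13.2596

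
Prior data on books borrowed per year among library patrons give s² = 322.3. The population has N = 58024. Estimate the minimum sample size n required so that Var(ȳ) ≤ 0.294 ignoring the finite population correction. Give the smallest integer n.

Without fpc, n₀ = s²/D = 322.3/0.294 = 1096.2585.
Rounding up, n = 1097.

1097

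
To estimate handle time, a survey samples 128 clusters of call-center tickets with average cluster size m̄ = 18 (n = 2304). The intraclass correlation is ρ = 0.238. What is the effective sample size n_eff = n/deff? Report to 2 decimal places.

deff = 1 + (18 − 1)·0.238 = 1 + 4.046 = 5.046.
n_eff = 2304 / 5.046 = 456.60.

456.60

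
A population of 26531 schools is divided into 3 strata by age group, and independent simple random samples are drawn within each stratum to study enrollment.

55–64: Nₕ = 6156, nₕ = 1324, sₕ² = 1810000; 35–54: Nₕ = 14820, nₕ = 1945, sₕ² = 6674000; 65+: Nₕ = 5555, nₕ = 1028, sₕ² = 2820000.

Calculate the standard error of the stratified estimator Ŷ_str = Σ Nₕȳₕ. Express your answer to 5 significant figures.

Var(Ŷ_str) = Σₕ Nₕ²(1 − fₕ)sₕ²/nₕ.
55–64: 6156²·(1 − 1324/6156)·1810000/1324 = 4.0664565 × 10^10.
35–54: 14820²·(1 − 1945/14820)·6674000/1945 = 6.5472969 × 10^11.
65+: 5555²·(1 − 1028/5555)·2820000/1028 = 6.8984346 × 10^10.
Sum = 7.643786 × 10^11.
SE = √(7.643786 × 10^11) = 874290.

874290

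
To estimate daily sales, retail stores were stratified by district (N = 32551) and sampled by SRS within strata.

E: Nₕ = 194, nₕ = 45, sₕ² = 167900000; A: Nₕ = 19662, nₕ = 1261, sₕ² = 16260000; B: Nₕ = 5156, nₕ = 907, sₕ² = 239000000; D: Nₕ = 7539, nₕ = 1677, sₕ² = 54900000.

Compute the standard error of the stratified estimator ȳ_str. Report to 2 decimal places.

Var(ȳ_str) = Σₕ Wₕ²(1 − fₕ)sₕ²/nₕ with Wₕ = Nₕ/N, N = 32551.
E: Wₕ = 0.00595988; term = 0.00595988²·(1 − 0.23195876)·167900000/45 = 101.78822.
A: Wₕ = 0.60403674; term = 0.60403674²·(1 − 0.06413386)·16260000/1261 = 4402.9718.
B: Wₕ = 0.15839759; term = 0.15839759²·(1 − 0.17591156)·239000000/907 = 5448.3072.
D: Wₕ = 0.23160579; term = 0.23160579²·(1 − 0.22244329)·54900000/1677 = 1365.4323.
Sum = 11318.5.
SE = √(11318.5) = 106.39.

106.39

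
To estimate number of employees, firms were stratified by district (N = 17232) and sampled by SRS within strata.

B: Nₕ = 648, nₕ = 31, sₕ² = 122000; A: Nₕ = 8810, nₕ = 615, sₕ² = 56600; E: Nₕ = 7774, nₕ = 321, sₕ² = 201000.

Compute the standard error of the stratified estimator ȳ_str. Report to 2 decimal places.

Var(ȳ_str) = Σₕ Wₕ²(1 − fₕ)sₕ²/nₕ with Wₕ = Nₕ/N, N = 17232.
B: Wₕ = 0.03760446; term = 0.03760446²·(1 − 0.04783951)·122000/31 = 5.2989148.
A: Wₕ = 0.51125812; term = 0.51125812²·(1 − 0.06980704)·56600/615 = 22.376637.
E: Wₕ = 0.45113742; term = 0.45113742²·(1 − 0.04129148)·201000/321 = 122.17865.
Sum = 149.8542.
SE = √(149.8542) = 12.24.

12.24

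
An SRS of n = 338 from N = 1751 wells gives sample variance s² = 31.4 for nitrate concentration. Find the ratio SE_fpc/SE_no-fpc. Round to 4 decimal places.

0.8983

f = n/N = 338/1751 = 0.19303255.
SE_no-fpc = √(s²/n) = 0.30479404; SE_fpc = √((1−f)s²/n) = 0.27380065.
Ratio = √(1−f) = 0.89831367.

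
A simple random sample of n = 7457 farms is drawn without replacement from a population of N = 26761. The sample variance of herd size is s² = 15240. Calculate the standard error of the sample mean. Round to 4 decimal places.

1.2142

Under SRS without replacement, Var(ȳ) = (1 − f)·s²/n with f = n/N = 7457/26761 = 0.27865177.
Var(ȳ) = (1 − 0.27865177)·15240/7457 = 0.72134823·2.0437173 = 1.4742319.
SE(ȳ) = √(1.4742319) = 1.2142.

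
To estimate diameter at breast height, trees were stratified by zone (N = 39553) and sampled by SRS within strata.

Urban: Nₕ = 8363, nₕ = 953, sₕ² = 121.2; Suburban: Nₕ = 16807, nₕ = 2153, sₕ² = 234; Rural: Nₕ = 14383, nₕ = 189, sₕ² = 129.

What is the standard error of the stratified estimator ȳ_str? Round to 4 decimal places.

Var(ȳ_str) = Σₕ Wₕ²(1 − fₕ)sₕ²/nₕ with Wₕ = Nₕ/N, N = 39553.
Urban: Wₕ = 0.21143782; term = 0.21143782²·(1 − 0.11395432)·121.2/953 = 0.0050376868.
Suburban: Wₕ = 0.42492352; term = 0.42492352²·(1 − 0.12810139)·234/2153 = 0.017110368.
Rural: Wₕ = 0.36363866; term = 0.36363866²·(1 − 0.01314051)·129/189 = 0.089068334.
Sum = 0.11121639.
SE = √(0.11121639) = 0.3335.

0.3335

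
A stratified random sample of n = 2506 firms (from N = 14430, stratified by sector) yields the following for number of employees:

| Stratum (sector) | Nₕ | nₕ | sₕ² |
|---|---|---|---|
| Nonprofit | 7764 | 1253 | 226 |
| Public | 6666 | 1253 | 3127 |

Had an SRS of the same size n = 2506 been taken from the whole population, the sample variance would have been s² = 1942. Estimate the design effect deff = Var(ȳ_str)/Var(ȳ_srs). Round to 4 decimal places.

0.7437

Var(ȳ_str) = Σ Wₕ²(1−fₕ)sₕ²/nₕ with Wₕ = Nₕ/14430:
  Nonprofit: (7764/14430)²·(1−1253/7764)·226/1253 = 0.043788284
  Public: (6666/14430)²·(1−1253/6666)·3127/1253 = 0.43246153
  → Var(ȳ_str) = 0.47624981.
Var(ȳ_srs) = (1 − 2506/14430)·1942/2506 = 0.64035941.
deff = 0.47624981 / 0.64035941 = 0.7437.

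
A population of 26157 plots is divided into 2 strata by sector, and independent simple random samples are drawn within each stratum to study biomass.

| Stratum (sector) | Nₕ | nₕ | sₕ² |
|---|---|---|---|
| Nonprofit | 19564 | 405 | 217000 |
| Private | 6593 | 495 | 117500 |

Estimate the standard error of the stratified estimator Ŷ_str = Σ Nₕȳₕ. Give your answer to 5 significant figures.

Var(Ŷ_str) = Σₕ Nₕ²(1 − fₕ)sₕ²/nₕ.
Nonprofit: 19564²·(1 − 405/19564)·217000/405 = 2.0083306 × 10^11.
Private: 6593²·(1 − 495/6593)·117500/495 = 9.5434008 × 10^9.
Sum = 2.1037646 × 10^11.
SE = √(2.1037646 × 10^11) = 458670.

458670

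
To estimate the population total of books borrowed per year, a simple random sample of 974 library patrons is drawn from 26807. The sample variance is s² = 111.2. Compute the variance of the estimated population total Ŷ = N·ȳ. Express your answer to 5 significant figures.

Var(Ŷ) = N²·Var(ȳ) = N²·(1 − n/N)·s²/n.
f = 974/26807 = 0.03633379; Var(ȳ) = 0.96366621·111.2/974 = 0.11002021.
Var(Ŷ) = 26807² · 0.11002021 = 7.9062201 × 10^7.

7.9062 × 10^7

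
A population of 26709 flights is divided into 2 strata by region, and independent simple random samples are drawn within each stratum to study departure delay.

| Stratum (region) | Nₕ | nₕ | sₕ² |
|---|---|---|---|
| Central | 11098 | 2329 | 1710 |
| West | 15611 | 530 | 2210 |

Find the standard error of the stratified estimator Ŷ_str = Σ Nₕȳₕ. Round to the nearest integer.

Var(Ŷ_str) = Σₕ Nₕ²(1 − fₕ)sₕ²/nₕ.
Central: 11098²·(1 − 2329/11098)·1710/2329 = 7.1453155 × 10^7.
West: 15611²·(1 − 530/15611)·2210/530 = 9.8169656 × 10^8.
Sum = 1.0531497 × 10^9.
SE = √(1.0531497 × 10^9) = 32452.

32452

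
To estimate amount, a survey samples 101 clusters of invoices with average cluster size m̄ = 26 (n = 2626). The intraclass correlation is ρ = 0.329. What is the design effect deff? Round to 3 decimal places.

9.225

deff = 1 + (26 − 1)·0.329 = 1 + 8.225 = 9.225.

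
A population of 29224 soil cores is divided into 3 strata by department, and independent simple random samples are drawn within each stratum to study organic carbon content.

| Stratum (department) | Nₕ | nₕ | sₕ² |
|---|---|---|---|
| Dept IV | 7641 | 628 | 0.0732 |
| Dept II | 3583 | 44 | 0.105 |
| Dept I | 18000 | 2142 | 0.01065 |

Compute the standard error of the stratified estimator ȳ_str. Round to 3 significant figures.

Var(ȳ_str) = Σₕ Wₕ²(1 − fₕ)sₕ²/nₕ with Wₕ = Nₕ/N, N = 29224.
Dept IV: Wₕ = 0.26146318; term = 0.26146318²·(1 − 0.08218820)·0.0732/628 = 7.313515 × 10^-6.
Dept II: Wₕ = 0.12260471; term = 0.12260471²·(1 − 0.01228021)·0.105/44 = 3.5431103 × 10^-5.
Dept I: Wₕ = 0.61593211; term = 0.61593211²·(1 − 0.11900000)·0.01065/2142 = 1.6617732 × 10^-6.
Sum = 4.4406391 × 10^-5.
SE = √(4.4406391 × 10^-5) = 0.00666.

0.00666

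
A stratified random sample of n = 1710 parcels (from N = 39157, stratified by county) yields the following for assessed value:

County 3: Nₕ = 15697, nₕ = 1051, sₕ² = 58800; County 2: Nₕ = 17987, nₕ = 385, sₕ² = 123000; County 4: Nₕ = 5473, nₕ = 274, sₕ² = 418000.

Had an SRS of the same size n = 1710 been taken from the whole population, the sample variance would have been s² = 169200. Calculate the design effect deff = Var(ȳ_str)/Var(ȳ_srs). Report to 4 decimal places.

1.0850

Var(ȳ_str) = Σ Wₕ²(1−fₕ)sₕ²/nₕ with Wₕ = Nₕ/39157:
  County 3: (15697/39157)²·(1−1051/15697)·58800/1051 = 8.3886384
  County 2: (17987/39157)²·(1−385/17987)·123000/385 = 65.969974
  County 4: (5473/39157)²·(1−274/5473)·418000/274 = 28.310801
  → Var(ȳ_str) = 102.66941.
Var(ȳ_srs) = (1 − 1710/39157)·169200/1710 = 94.626302.
deff = 102.66941 / 94.626302 = 1.0850.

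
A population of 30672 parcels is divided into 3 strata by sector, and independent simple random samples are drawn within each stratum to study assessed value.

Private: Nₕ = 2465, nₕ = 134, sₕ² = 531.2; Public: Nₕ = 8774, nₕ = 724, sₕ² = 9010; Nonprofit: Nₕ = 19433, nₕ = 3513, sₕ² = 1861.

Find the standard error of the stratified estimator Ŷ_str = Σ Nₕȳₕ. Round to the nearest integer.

Var(Ŷ_str) = Σₕ Nₕ²(1 − fₕ)sₕ²/nₕ.
Private: 2465²·(1 − 134/2465)·531.2/134 = 2.2777836 × 10^7.
Public: 8774²·(1 − 724/8774)·9010/724 = 8.789815 × 10^8.
Nonprofit: 19433²·(1 − 3513/19433)·1861/3513 = 1.638895 × 10^8.
Sum = 1.0656488 × 10^9.
SE = √(1.0656488 × 10^9) = 32644.

32644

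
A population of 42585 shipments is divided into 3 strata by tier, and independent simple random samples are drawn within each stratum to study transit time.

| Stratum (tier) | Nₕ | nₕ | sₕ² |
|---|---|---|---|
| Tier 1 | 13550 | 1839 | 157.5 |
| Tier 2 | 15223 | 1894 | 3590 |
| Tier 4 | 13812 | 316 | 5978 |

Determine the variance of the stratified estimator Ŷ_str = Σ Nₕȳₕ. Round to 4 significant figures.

Var(Ŷ_str) = Σₕ Nₕ²(1 − fₕ)sₕ²/nₕ.
Tier 1: 13550²·(1 − 1839/13550)·157.5/1839 = 1.3590396 × 10^7.
Tier 2: 15223²·(1 − 1894/15223)·3590/1894 = 3.8460267 × 10^8.
Tier 4: 13812²·(1 − 316/13812)·5978/316 = 3.526391 × 10^9.
Sum = 3.9245841 × 10^9.

3.925 × 10^9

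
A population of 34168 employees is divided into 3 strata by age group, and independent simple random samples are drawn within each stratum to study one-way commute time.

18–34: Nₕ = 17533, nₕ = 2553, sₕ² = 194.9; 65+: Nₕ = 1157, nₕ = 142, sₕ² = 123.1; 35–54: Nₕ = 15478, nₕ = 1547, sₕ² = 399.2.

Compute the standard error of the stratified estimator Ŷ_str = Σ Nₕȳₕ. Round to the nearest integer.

8758

Var(Ŷ_str) = Σₕ Nₕ²(1 − fₕ)sₕ²/nₕ.
18–34: 17533²·(1 − 2553/17533)·194.9/2553 = 2.0050678 × 10^7.
65+: 1157²·(1 − 142/1157)·123.1/142 = 1.01805 × 10^6.
35–54: 15478²·(1 − 1547/15478)·399.2/1547 = 5.5641311 × 10^7.
Sum = 7.6710039 × 10^7.
SE = √(7.6710039 × 10^7) = 8758.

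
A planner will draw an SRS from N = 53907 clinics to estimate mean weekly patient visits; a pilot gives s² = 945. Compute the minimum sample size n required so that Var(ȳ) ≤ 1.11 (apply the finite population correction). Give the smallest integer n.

Without fpc, n₀ = s²/D = 945/1.11 = 851.3514.
With fpc, (1 − n/N)·s²/n ≤ D requires n ≥ n₀/(1 + n₀/N) = 851.3514/(1 + 851.3514/53907) = 838.1151.
Rounding up, n = 839.

839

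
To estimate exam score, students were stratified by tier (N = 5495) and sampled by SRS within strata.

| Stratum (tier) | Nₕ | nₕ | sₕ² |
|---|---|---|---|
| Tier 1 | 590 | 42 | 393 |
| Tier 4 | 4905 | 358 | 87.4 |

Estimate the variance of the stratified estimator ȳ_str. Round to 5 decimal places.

Var(ȳ_str) = Σₕ Wₕ²(1 − fₕ)sₕ²/nₕ with Wₕ = Nₕ/N, N = 5495.
Tier 1: Wₕ = 0.10737034; term = 0.10737034²·(1 − 0.07118644)·393/42 = 0.10019371.
Tier 4: Wₕ = 0.89262966; term = 0.89262966²·(1 − 0.07298675)·87.4/358 = 0.18032543.
Sum = 0.28051914.

0.28052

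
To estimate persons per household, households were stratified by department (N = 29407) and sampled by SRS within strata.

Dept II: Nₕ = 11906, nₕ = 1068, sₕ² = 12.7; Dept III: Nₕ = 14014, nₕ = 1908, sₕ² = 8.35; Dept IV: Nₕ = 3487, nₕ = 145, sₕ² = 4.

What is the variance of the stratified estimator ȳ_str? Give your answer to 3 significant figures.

Var(ȳ_str) = Σₕ Wₕ²(1 − fₕ)sₕ²/nₕ with Wₕ = Nₕ/N, N = 29407.
Dept II: Wₕ = 0.40486959; term = 0.40486959²·(1 − 0.08970267)·12.7/1068 = 0.0017743776.
Dept III: Wₕ = 0.47655320; term = 0.47655320²·(1 − 0.13614956)·8.35/1908 = 8.5855762 × 10^-4.
Dept IV: Wₕ = 0.11857721; term = 0.11857721²·(1 − 0.04158302)·4/145 = 3.7174826 × 10^-4.
Sum = 0.0030046835.

0.00300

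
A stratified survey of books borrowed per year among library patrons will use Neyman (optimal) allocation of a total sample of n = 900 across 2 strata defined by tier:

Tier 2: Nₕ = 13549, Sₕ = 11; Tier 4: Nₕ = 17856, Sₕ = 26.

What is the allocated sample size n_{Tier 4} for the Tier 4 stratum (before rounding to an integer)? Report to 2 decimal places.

681.29

Neyman allocation: nₕ = n·NₕSₕ / Σⱼ NⱼSⱼ.
Σ NⱼSⱼ = 13549·11 + 17856·26 = 613295.
n_{Tier 4} = 900·17856·26 / 613295 = 681.29.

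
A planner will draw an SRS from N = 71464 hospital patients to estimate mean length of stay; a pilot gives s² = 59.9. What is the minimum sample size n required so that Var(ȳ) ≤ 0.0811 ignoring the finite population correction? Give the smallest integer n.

739

Without fpc, n₀ = s²/D = 59.9/0.0811 = 738.5943.
Rounding up, n = 739.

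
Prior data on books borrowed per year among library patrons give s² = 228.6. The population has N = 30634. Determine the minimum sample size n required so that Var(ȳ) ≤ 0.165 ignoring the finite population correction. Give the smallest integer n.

Without fpc, n₀ = s²/D = 228.6/0.165 = 1385.4545.
Rounding up, n = 1386.

1386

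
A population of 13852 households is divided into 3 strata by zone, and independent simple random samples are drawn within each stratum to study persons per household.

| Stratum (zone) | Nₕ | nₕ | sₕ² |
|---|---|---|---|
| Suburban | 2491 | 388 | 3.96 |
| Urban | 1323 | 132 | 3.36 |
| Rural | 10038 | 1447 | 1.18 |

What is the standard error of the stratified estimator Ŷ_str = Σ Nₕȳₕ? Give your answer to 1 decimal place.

Var(Ŷ_str) = Σₕ Nₕ²(1 − fₕ)sₕ²/nₕ.
Suburban: 2491²·(1 − 388/2491)·3.96/388 = 53465.848.
Urban: 1323²·(1 − 132/1323)·3.36/132 = 40108.549.
Rural: 10038²·(1 − 1447/10038)·1.18/1447 = 70324.133.
Sum = 163898.53.
SE = √(163898.53) = 404.8.

404.8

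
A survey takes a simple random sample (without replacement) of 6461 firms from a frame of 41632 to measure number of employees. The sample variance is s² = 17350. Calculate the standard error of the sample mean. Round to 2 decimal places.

1.51

Under SRS without replacement, Var(ȳ) = (1 − f)·s²/n with f = n/N = 6461/41632 = 0.15519312.
Var(ȳ) = (1 − 0.15519312)·17350/6461 = 0.84480688·2.6853428 = 2.2685961.
SE(ȳ) = √(2.2685961) = 1.51.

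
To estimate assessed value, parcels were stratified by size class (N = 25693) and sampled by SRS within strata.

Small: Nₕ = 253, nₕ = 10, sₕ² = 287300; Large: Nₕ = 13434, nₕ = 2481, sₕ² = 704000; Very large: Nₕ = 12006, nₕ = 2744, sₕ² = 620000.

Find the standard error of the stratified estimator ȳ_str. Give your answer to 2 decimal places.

Var(ȳ_str) = Σₕ Wₕ²(1 − fₕ)sₕ²/nₕ with Wₕ = Nₕ/N, N = 25693.
Small: Wₕ = 0.00984704; term = 0.00984704²·(1 − 0.03952569)·287300/10 = 2.6756715.
Large: Wₕ = 0.52286615; term = 0.52286615²·(1 − 0.18468066)·704000/2481 = 63.24915.
Very large: Wₕ = 0.46728681; term = 0.46728681²·(1 − 0.22855239)·620000/2744 = 38.061076.
Sum = 103.9859.
SE = √(103.9859) = 10.20.

10.20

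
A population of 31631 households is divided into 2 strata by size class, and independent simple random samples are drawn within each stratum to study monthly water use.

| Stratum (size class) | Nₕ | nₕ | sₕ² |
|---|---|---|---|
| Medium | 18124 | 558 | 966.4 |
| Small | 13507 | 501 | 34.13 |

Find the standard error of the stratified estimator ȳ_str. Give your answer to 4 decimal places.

0.7504

Var(ȳ_str) = Σₕ Wₕ²(1 − fₕ)sₕ²/nₕ with Wₕ = Nₕ/N, N = 31631.
Medium: Wₕ = 0.57298220; term = 0.57298220²·(1 − 0.03078791)·966.4/558 = 0.55109162.
Small: Wₕ = 0.42701780; term = 0.42701780²·(1 − 0.03709188)·34.13/501 = 0.011961217.
Sum = 0.56305284.
SE = √(0.56305284) = 0.7504.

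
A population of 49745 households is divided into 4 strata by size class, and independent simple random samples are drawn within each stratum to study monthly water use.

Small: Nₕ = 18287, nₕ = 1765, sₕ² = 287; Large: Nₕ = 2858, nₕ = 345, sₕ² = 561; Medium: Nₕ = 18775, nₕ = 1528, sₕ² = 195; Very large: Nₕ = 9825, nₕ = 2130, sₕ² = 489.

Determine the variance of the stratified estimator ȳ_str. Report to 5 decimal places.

Var(ȳ_str) = Σₕ Wₕ²(1 − fₕ)sₕ²/nₕ with Wₕ = Nₕ/N, N = 49745.
Small: Wₕ = 0.36761484; term = 0.36761484²·(1 − 0.09651665)·287/1765 = 0.019853789.
Large: Wₕ = 0.05745301; term = 0.05745301²·(1 − 0.12071379)·561/345 = 0.0047195393.
Medium: Wₕ = 0.37742487; term = 0.37742487²·(1 − 0.08138482)·195/1528 = 0.016699593.
Very large: Wₕ = 0.19750729; term = 0.19750729²·(1 − 0.21679389)·489/2130 = 0.0070140938.
Sum = 0.048287015.

0.04829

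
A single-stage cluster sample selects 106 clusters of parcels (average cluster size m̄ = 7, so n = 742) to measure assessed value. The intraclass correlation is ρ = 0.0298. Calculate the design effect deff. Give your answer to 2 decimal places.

deff = 1 + (7 − 1)·0.0298 = 1 + 0.1788 = 1.1788.

1.18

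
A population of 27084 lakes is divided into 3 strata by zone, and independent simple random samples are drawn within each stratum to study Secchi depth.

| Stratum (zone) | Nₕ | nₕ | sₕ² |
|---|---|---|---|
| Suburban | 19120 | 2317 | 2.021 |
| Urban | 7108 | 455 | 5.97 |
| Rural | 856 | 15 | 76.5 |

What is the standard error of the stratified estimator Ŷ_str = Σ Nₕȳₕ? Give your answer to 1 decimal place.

2138.3

Var(Ŷ_str) = Σₕ Nₕ²(1 − fₕ)sₕ²/nₕ.
Suburban: 19120²·(1 − 2317/19120)·2.021/2317 = 280230.24.
Urban: 7108²·(1 − 455/7108)·5.97/455 = 620480.13.
Rural: 856²·(1 − 15/856)·76.5/15 = 3.6714696 × 10^6.
Sum = 4.57218 × 10^6.
SE = √(4.57218 × 10^6) = 2138.3.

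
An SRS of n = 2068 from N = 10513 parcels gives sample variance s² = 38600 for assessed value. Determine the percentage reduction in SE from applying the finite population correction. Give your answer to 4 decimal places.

f = n/N = 2068/10513 = 0.19670884.
SE_no-fpc = √(s²/n) = 4.3203446; SE_fpc = √((1−f)s²/n) = 3.8721741.
Ratio = √(1−f) = 0.89626512. Reduction = 100·(1 − 0.89626512) = 10.3735%.

10.3735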